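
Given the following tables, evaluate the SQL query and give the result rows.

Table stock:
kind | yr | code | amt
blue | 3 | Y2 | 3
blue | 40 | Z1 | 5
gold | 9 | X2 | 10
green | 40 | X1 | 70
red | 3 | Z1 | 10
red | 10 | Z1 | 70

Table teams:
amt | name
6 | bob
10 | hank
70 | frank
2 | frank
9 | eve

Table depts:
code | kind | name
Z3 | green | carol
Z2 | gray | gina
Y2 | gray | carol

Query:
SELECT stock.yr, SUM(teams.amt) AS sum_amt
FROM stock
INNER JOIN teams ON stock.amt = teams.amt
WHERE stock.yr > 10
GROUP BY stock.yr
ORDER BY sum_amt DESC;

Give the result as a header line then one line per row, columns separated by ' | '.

After JOIN teams (4 rows):
stock.kind | stock.yr | stock.code | stock.amt | teams.amt | teams.name
gold | 9 | X2 | 10 | 10 | hank
green | 40 | X1 | 70 | 70 | frank
red | 3 | Z1 | 10 | 10 | hank
red | 10 | Z1 | 70 | 70 | frank
After WHERE (1 rows):
stock.kind | stock.yr | stock.code | stock.amt | teams.amt | teams.name
green | 40 | X1 | 70 | 70 | frank
After GROUP BY (1 rows):
stock.yr | sum_amt
40 | 70
After ORDER BY (1 rows):
stock.yr | sum_amt
40 | 70

== RESULT ==
stock.yr | sum_amt
40 | 70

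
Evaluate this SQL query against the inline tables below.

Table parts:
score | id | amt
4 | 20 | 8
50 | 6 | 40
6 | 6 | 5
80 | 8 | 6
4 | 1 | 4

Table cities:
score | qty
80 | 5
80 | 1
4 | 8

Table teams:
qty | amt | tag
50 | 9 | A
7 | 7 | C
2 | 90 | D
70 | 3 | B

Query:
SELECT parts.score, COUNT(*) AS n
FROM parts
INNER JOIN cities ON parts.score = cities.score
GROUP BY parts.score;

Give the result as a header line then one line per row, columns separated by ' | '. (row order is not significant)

== RESULT ==
parts.score | n
4 | 2
80 | 2

Derivation:
After JOIN cities (4 rows):
parts.score | parts.id | parts.amt | cities.score | cities.qty
4 | 20 | 8 | 4 | 8
80 | 8 | 6 | 80 | 5
80 | 8 | 6 | 80 | 1
4 | 1 | 4 | 4 | 8
After GROUP BY (2 rows):
parts.score | n
4 | 2
80 | 2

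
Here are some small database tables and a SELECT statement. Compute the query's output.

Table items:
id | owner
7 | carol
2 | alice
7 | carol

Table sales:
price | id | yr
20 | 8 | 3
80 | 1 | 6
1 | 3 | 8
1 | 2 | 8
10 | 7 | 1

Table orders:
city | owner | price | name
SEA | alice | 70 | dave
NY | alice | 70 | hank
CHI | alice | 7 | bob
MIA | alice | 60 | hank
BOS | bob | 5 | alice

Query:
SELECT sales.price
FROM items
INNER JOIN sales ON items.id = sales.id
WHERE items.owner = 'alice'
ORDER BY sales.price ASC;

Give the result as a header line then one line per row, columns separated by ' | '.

== RESULT ==
sales.price
1

Derivation:
After JOIN sales (3 rows):
items.id | items.owner | sales.price | sales.id | sales.yr
7 | carol | 10 | 7 | 1
2 | alice | 1 | 2 | 8
7 | carol | 10 | 7 | 1
After WHERE (1 rows):
items.id | items.owner | sales.price | sales.id | sales.yr
2 | alice | 1 | 2 | 8
After SELECT (1 rows):
sales.price
1
After ORDER BY (1 rows):
sales.price
1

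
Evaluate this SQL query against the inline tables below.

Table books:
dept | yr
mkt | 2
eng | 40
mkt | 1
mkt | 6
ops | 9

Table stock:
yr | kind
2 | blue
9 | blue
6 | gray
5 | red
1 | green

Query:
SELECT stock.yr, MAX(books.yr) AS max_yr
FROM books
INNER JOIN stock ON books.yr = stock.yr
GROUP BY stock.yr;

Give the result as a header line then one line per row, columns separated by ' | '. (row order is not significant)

After JOIN stock (4 rows):
books.dept | books.yr | stock.yr | stock.kind
mkt | 2 | 2 | blue
mkt | 1 | 1 | green
mkt | 6 | 6 | gray
ops | 9 | 9 | blue
After GROUP BY (4 rows):
stock.yr | max_yr
2 | 2
1 | 1
6 | 6
9 | 9

== RESULT ==
stock.yr | max_yr
2 | 2
1 | 1
6 | 6
9 | 9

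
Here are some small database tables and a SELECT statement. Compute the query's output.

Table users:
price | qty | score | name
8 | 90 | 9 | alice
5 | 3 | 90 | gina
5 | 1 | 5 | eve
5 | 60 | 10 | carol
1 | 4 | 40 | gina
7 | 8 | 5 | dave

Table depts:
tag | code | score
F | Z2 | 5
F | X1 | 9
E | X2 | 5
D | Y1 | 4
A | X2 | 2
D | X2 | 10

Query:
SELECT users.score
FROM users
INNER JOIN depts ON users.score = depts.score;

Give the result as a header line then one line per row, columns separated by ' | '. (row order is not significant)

After JOIN depts (6 rows):
users.price | users.qty | users.score | users.name | depts.tag | depts.code | depts.score
8 | 90 | 9 | alice | F | X1 | 9
5 | 1 | 5 | eve | F | Z2 | 5
5 | 1 | 5 | eve | E | X2 | 5
5 | 60 | 10 | carol | D | X2 | 10
7 | 8 | 5 | dave | F | Z2 | 5
7 | 8 | 5 | dave | E | X2 | 5
After SELECT (6 rows):
users.score
9
5
5
10
5
5

== RESULT ==
users.score
9
5
5
10
5
5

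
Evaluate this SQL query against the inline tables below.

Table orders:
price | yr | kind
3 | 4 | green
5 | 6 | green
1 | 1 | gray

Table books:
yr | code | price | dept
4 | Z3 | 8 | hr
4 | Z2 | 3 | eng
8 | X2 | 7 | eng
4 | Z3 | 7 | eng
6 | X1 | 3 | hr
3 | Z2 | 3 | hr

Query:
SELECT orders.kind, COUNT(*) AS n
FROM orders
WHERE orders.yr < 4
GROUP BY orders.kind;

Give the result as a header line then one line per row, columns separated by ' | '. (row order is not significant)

After WHERE (1 rows):
orders.price | orders.yr | orders.kind
1 | 1 | gray
After GROUP BY (1 rows):
orders.kind | n
gray | 1

== RESULT ==
orders.kind | n
gray | 1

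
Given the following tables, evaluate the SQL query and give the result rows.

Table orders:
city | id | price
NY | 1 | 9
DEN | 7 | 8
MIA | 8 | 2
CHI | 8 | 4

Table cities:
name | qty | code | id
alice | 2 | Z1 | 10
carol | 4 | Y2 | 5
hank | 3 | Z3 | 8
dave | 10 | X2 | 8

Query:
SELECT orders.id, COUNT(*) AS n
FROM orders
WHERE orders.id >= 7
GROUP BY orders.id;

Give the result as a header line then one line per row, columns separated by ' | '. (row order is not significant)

== RESULT ==
orders.id | n
7 | 1
8 | 2

Derivation:
After WHERE (3 rows):
orders.city | orders.id | orders.price
DEN | 7 | 8
MIA | 8 | 2
CHI | 8 | 4
After GROUP BY (2 rows):
orders.id | n
7 | 1
8 | 2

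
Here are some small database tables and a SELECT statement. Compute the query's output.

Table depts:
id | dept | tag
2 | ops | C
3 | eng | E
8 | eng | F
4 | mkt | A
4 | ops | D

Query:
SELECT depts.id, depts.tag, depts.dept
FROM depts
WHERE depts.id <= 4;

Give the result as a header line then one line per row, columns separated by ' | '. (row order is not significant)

== RESULT ==
depts.id | depts.tag | depts.dept
2 | C | ops
3 | E | eng
4 | A | mkt
4 | D | ops

Derivation:
After WHERE (4 rows):
depts.id | depts.dept | depts.tag
2 | ops | C
3 | eng | E
4 | mkt | A
4 | ops | D
After SELECT (4 rows):
depts.id | depts.tag | depts.dept
2 | C | ops
3 | E | eng
4 | A | mkt
4 | D | ops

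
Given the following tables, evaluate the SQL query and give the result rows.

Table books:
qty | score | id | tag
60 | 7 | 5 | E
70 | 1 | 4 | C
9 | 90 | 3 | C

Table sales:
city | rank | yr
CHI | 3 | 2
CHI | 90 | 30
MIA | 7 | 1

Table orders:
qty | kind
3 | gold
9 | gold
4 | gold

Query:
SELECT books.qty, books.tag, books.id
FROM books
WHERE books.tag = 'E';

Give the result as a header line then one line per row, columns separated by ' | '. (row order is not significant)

== RESULT ==
books.qty | books.tag | books.id
60 | E | 5

Derivation:
After WHERE (1 rows):
books.qty | books.score | books.id | books.tag
60 | 7 | 5 | E
After SELECT (1 rows):
books.qty | books.tag | books.id
60 | E | 5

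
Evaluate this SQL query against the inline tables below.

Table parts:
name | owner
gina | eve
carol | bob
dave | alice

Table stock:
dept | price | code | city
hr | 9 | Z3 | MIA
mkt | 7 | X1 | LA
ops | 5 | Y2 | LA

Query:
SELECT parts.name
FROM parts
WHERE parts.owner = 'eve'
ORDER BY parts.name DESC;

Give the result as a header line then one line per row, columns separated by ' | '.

After WHERE (1 rows):
parts.name | parts.owner
gina | eve
After SELECT (1 rows):
parts.name
gina
After ORDER BY (1 rows):
parts.name
gina

== RESULT ==
parts.name
gina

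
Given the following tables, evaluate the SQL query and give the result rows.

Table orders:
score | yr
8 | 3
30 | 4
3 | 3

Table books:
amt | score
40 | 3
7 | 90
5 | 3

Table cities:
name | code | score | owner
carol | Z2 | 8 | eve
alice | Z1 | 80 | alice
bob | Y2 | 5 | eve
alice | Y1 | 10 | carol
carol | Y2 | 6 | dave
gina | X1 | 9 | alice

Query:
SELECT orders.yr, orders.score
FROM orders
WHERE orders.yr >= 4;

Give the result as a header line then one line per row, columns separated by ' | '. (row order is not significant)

== RESULT ==
orders.yr | orders.score
4 | 30

Derivation:
After WHERE (1 rows):
orders.score | orders.yr
30 | 4
After SELECT (1 rows):
orders.yr | orders.score
4 | 30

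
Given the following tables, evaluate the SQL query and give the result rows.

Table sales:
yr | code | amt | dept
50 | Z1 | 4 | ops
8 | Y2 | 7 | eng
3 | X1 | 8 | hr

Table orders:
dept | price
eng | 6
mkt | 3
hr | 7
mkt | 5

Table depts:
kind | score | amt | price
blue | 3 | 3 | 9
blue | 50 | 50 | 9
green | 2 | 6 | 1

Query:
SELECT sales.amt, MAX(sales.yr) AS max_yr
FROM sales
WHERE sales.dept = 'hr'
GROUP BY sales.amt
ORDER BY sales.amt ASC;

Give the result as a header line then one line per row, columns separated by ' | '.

After WHERE (1 rows):
sales.yr | sales.code | sales.amt | sales.dept
3 | X1 | 8 | hr
After GROUP BY (1 rows):
sales.amt | max_yr
8 | 3
After ORDER BY (1 rows):
sales.amt | max_yr
8 | 3

== RESULT ==
sales.amt | max_yr
8 | 3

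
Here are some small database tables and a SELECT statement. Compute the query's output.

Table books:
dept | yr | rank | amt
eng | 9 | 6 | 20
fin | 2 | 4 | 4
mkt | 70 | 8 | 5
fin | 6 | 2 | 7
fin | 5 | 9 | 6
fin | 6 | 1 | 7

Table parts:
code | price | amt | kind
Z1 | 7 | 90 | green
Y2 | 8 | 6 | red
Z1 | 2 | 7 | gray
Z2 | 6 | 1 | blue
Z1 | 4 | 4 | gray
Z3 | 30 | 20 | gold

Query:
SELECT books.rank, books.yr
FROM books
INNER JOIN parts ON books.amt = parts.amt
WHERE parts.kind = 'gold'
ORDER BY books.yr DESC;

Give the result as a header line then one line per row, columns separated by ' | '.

== RESULT ==
books.rank | books.yr
6 | 9

Derivation:
After JOIN parts (5 rows):
books.dept | books.yr | books.rank | books.amt | parts.code | parts.price | parts.amt | parts.kind
eng | 9 | 6 | 20 | Z3 | 30 | 20 | gold
fin | 2 | 4 | 4 | Z1 | 4 | 4 | gray
fin | 6 | 2 | 7 | Z1 | 2 | 7 | gray
fin | 5 | 9 | 6 | Y2 | 8 | 6 | red
fin | 6 | 1 | 7 | Z1 | 2 | 7 | gray
After WHERE (1 rows):
books.dept | books.yr | books.rank | books.amt | parts.code | parts.price | parts.amt | parts.kind
eng | 9 | 6 | 20 | Z3 | 30 | 20 | gold
After SELECT (1 rows):
books.rank | books.yr
6 | 9
After ORDER BY (1 rows):
books.rank | books.yr
6 | 9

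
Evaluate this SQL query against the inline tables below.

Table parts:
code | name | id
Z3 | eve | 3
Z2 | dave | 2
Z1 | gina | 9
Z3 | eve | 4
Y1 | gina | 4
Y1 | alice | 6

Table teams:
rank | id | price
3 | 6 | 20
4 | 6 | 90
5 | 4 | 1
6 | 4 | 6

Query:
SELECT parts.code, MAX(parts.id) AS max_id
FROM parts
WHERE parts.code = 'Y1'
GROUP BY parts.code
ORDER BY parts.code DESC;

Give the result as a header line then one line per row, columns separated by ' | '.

After WHERE (2 rows):
parts.code | parts.name | parts.id
Y1 | gina | 4
Y1 | alice | 6
After GROUP BY (1 rows):
parts.code | max_id
Y1 | 6
After ORDER BY (1 rows):
parts.code | max_id
Y1 | 6

== RESULT ==
parts.code | max_id
Y1 | 6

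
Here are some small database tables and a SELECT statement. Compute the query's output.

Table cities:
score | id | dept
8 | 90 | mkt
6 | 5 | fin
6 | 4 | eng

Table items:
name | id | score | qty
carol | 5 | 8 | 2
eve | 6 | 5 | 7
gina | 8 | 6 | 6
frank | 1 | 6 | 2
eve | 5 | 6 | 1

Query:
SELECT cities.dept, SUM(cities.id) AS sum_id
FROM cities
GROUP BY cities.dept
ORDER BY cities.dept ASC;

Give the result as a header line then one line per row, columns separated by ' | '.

== RESULT ==
cities.dept | sum_id
eng | 4
fin | 5
mkt | 90

Derivation:
After GROUP BY (3 rows):
cities.dept | sum_id
mkt | 90
fin | 5
eng | 4
After ORDER BY (3 rows):
cities.dept | sum_id
eng | 4
fin | 5
mkt | 90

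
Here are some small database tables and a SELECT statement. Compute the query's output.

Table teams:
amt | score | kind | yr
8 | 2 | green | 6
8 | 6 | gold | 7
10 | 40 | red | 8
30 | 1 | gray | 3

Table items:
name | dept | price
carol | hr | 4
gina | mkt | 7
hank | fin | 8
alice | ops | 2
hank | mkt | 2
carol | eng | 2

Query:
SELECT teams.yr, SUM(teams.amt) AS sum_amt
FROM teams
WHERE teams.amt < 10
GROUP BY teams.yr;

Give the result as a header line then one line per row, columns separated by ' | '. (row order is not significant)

After WHERE (2 rows):
teams.amt | teams.score | teams.kind | teams.yr
8 | 2 | green | 6
8 | 6 | gold | 7
After GROUP BY (2 rows):
teams.yr | sum_amt
6 | 8
7 | 8

== RESULT ==
teams.yr | sum_amt
6 | 8
7 | 8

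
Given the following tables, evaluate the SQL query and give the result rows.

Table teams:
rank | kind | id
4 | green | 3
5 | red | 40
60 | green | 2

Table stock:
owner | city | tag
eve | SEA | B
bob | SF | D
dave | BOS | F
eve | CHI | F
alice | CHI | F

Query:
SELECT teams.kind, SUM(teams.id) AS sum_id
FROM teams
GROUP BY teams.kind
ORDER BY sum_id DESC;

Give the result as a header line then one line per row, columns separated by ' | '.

After GROUP BY (2 rows):
teams.kind | sum_id
green | 5
red | 40
After ORDER BY (2 rows):
teams.kind | sum_id
red | 40
green | 5

== RESULT ==
teams.kind | sum_id
red | 40
green | 5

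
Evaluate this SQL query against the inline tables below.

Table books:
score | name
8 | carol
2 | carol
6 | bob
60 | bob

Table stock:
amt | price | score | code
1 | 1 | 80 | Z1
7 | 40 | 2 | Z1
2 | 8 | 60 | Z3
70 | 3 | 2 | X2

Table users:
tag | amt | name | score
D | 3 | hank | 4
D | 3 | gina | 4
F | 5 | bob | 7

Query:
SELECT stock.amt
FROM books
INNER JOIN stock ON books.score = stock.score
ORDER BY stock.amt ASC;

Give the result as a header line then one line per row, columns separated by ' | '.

== RESULT ==
stock.amt
2
7
70

Derivation:
After JOIN stock (3 rows):
books.score | books.name | stock.amt | stock.price | stock.score | stock.code
2 | carol | 7 | 40 | 2 | Z1
2 | carol | 70 | 3 | 2 | X2
60 | bob | 2 | 8 | 60 | Z3
After SELECT (3 rows):
stock.amt
7
70
2
After ORDER BY (3 rows):
stock.amt
2
7
70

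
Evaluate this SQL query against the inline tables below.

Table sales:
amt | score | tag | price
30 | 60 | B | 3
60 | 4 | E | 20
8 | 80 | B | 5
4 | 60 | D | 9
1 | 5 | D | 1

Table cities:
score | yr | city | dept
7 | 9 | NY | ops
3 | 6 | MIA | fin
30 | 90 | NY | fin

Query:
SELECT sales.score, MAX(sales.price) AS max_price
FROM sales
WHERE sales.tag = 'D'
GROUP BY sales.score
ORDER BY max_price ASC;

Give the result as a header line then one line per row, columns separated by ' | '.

== RESULT ==
sales.score | max_price
5 | 1
60 | 9

Derivation:
After WHERE (2 rows):
sales.amt | sales.score | sales.tag | sales.price
4 | 60 | D | 9
1 | 5 | D | 1
After GROUP BY (2 rows):
sales.score | max_price
60 | 9
5 | 1
After ORDER BY (2 rows):
sales.score | max_price
5 | 1
60 | 9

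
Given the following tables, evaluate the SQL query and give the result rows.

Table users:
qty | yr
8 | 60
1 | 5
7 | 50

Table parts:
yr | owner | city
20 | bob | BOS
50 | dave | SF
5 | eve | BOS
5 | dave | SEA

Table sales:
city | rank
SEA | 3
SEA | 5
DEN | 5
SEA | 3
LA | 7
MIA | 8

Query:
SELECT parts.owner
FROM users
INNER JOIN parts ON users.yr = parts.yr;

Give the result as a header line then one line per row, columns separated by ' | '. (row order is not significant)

After JOIN parts (3 rows):
users.qty | users.yr | parts.yr | parts.owner | parts.city
1 | 5 | 5 | eve | BOS
1 | 5 | 5 | dave | SEA
7 | 50 | 50 | dave | SF
After SELECT (3 rows):
parts.owner
eve
dave
dave

== RESULT ==
parts.owner
eve
dave
dave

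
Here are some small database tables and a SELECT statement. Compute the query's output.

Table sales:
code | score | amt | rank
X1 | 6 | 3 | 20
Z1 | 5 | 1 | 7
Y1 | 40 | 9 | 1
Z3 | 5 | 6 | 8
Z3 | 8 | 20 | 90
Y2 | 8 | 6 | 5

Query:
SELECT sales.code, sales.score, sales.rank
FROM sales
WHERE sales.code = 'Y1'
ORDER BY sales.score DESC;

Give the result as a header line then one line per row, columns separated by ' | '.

After WHERE (1 rows):
sales.code | sales.score | sales.amt | sales.rank
Y1 | 40 | 9 | 1
After SELECT (1 rows):
sales.code | sales.score | sales.rank
Y1 | 40 | 1
After ORDER BY (1 rows):
sales.code | sales.score | sales.rank
Y1 | 40 | 1

== RESULT ==
sales.code | sales.score | sales.rank
Y1 | 40 | 1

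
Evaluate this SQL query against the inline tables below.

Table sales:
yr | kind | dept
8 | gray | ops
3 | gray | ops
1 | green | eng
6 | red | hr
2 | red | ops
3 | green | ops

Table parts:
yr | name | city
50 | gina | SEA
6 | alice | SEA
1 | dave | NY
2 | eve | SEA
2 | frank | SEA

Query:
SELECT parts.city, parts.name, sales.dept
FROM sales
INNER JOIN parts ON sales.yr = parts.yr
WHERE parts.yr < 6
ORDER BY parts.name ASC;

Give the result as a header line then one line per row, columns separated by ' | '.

== RESULT ==
parts.city | parts.name | sales.dept
NY | dave | eng
SEA | eve | ops
SEA | frank | ops

Derivation:
After JOIN parts (4 rows):
sales.yr | sales.kind | sales.dept | parts.yr | parts.name | parts.city
1 | green | eng | 1 | dave | NY
6 | red | hr | 6 | alice | SEA
2 | red | ops | 2 | eve | SEA
2 | red | ops | 2 | frank | SEA
After WHERE (3 rows):
sales.yr | sales.kind | sales.dept | parts.yr | parts.name | parts.city
1 | green | eng | 1 | dave | NY
2 | red | ops | 2 | eve | SEA
2 | red | ops | 2 | frank | SEA
After SELECT (3 rows):
parts.city | parts.name | sales.dept
NY | dave | eng
SEA | eve | ops
SEA | frank | ops
After ORDER BY (3 rows):
parts.city | parts.name | sales.dept
NY | dave | eng
SEA | eve | ops
SEA | frank | ops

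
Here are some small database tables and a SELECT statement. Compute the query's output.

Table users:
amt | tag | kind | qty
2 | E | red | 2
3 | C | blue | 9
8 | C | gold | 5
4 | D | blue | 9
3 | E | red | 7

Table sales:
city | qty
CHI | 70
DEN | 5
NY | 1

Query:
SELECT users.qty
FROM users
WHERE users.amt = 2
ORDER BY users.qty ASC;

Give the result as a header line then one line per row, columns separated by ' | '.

After WHERE (1 rows):
users.amt | users.tag | users.kind | users.qty
2 | E | red | 2
After SELECT (1 rows):
users.qty
2
After ORDER BY (1 rows):
users.qty
2

== RESULT ==
users.qty
2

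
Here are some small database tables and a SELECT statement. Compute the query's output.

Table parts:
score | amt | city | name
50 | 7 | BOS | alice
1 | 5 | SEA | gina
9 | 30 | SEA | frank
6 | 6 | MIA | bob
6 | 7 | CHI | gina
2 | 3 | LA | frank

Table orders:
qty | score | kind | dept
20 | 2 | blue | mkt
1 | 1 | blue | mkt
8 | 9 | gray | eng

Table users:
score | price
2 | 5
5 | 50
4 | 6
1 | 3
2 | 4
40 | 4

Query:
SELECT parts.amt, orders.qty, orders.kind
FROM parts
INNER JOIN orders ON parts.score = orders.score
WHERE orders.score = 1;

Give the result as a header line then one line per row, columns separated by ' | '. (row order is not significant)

== RESULT ==
parts.amt | orders.qty | orders.kind
5 | 1 | blue

Derivation:
After JOIN orders (3 rows):
parts.score | parts.amt | parts.city | parts.name | orders.qty | orders.score | orders.kind | orders.dept
1 | 5 | SEA | gina | 1 | 1 | blue | mkt
9 | 30 | SEA | frank | 8 | 9 | gray | eng
2 | 3 | LA | frank | 20 | 2 | blue | mkt
After WHERE (1 rows):
parts.score | parts.amt | parts.city | parts.name | orders.qty | orders.score | orders.kind | orders.dept
1 | 5 | SEA | gina | 1 | 1 | blue | mkt
After SELECT (1 rows):
parts.amt | orders.qty | orders.kind
5 | 1 | blue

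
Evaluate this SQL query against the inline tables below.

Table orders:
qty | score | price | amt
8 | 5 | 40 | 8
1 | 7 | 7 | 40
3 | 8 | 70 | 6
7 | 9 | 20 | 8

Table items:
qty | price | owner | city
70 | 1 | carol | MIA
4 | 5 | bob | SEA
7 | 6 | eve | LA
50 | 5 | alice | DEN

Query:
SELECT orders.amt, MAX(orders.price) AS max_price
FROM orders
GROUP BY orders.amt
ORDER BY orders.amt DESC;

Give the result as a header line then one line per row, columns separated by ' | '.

After GROUP BY (3 rows):
orders.amt | max_price
8 | 40
40 | 7
6 | 70
After ORDER BY (3 rows):
orders.amt | max_price
40 | 7
8 | 40
6 | 70

== RESULT ==
orders.amt | max_price
40 | 7
8 | 40
6 | 70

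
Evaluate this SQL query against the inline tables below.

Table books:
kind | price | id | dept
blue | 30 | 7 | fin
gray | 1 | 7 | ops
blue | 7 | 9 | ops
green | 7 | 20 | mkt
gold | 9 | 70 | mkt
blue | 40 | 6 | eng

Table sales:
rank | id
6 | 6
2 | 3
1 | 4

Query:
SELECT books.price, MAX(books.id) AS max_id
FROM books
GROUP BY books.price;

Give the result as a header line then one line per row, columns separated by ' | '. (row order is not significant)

After GROUP BY (5 rows):
books.price | max_id
30 | 7
1 | 7
7 | 20
9 | 70
40 | 6

== RESULT ==
books.price | max_id
30 | 7
1 | 7
7 | 20
9 | 70
40 | 6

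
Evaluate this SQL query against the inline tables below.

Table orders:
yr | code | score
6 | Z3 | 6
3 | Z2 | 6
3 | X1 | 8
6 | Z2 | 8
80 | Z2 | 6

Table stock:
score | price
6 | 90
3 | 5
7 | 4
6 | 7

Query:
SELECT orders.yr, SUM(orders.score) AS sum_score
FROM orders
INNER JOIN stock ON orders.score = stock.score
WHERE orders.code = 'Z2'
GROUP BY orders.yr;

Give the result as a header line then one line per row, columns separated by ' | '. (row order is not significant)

After JOIN stock (6 rows):
orders.yr | orders.code | orders.score | stock.score | stock.price
6 | Z3 | 6 | 6 | 90
6 | Z3 | 6 | 6 | 7
3 | Z2 | 6 | 6 | 90
3 | Z2 | 6 | 6 | 7
80 | Z2 | 6 | 6 | 90
80 | Z2 | 6 | 6 | 7
After WHERE (4 rows):
orders.yr | orders.code | orders.score | stock.score | stock.price
3 | Z2 | 6 | 6 | 90
3 | Z2 | 6 | 6 | 7
80 | Z2 | 6 | 6 | 90
80 | Z2 | 6 | 6 | 7
After GROUP BY (2 rows):
orders.yr | sum_score
3 | 12
80 | 12

== RESULT ==
orders.yr | sum_score
3 | 12
80 | 12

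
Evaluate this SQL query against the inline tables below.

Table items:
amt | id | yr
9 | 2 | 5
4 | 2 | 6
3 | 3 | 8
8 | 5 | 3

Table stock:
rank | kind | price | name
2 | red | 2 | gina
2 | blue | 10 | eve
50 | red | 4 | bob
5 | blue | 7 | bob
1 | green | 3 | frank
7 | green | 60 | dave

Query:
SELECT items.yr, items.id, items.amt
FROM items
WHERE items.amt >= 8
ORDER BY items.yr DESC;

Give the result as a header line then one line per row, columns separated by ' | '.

After WHERE (2 rows):
items.amt | items.id | items.yr
9 | 2 | 5
8 | 5 | 3
After SELECT (2 rows):
items.yr | items.id | items.amt
5 | 2 | 9
3 | 5 | 8
After ORDER BY (2 rows):
items.yr | items.id | items.amt
5 | 2 | 9
3 | 5 | 8

== RESULT ==
items.yr | items.id | items.amt
5 | 2 | 9
3 | 5 | 8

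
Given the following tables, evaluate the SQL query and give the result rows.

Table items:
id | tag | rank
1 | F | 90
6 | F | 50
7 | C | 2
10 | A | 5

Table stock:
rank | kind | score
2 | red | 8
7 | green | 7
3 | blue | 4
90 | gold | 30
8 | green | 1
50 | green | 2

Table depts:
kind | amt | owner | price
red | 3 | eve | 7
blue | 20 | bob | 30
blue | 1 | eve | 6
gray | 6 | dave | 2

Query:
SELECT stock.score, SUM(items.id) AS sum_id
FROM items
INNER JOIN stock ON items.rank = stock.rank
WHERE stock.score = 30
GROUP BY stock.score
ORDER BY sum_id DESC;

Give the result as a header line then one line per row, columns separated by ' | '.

After JOIN stock (3 rows):
items.id | items.tag | items.rank | stock.rank | stock.kind | stock.score
1 | F | 90 | 90 | gold | 30
6 | F | 50 | 50 | green | 2
7 | C | 2 | 2 | red | 8
After WHERE (1 rows):
items.id | items.tag | items.rank | stock.rank | stock.kind | stock.score
1 | F | 90 | 90 | gold | 30
After GROUP BY (1 rows):
stock.score | sum_id
30 | 1
After ORDER BY (1 rows):
stock.score | sum_id
30 | 1

== RESULT ==
stock.score | sum_id
30 | 1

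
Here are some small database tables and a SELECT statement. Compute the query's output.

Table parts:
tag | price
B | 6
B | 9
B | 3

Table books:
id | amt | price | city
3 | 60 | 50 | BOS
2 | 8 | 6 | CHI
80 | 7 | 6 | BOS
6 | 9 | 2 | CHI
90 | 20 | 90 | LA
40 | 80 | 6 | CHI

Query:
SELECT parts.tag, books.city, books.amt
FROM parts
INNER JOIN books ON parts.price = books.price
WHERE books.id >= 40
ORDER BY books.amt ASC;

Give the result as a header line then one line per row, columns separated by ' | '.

== RESULT ==
parts.tag | books.city | books.amt
B | BOS | 7
B | CHI | 80

Derivation:
After JOIN books (3 rows):
parts.tag | parts.price | books.id | books.amt | books.price | books.city
B | 6 | 2 | 8 | 6 | CHI
B | 6 | 80 | 7 | 6 | BOS
B | 6 | 40 | 80 | 6 | CHI
After WHERE (2 rows):
parts.tag | parts.price | books.id | books.amt | books.price | books.city
B | 6 | 80 | 7 | 6 | BOS
B | 6 | 40 | 80 | 6 | CHI
After SELECT (2 rows):
parts.tag | books.city | books.amt
B | BOS | 7
B | CHI | 80
After ORDER BY (2 rows):
parts.tag | books.city | books.amt
B | BOS | 7
B | CHI | 80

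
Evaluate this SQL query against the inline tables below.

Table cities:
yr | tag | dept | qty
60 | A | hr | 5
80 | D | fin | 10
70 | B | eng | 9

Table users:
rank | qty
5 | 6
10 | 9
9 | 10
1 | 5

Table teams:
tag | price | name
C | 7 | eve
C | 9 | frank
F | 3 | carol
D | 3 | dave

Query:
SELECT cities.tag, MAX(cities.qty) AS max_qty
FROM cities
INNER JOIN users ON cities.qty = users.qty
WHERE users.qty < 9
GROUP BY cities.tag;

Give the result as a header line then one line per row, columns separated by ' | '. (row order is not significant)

After JOIN users (3 rows):
cities.yr | cities.tag | cities.dept | cities.qty | users.rank | users.qty
60 | A | hr | 5 | 1 | 5
80 | D | fin | 10 | 9 | 10
70 | B | eng | 9 | 10 | 9
After WHERE (1 rows):
cities.yr | cities.tag | cities.dept | cities.qty | users.rank | users.qty
60 | A | hr | 5 | 1 | 5
After GROUP BY (1 rows):
cities.tag | max_qty
A | 5

== RESULT ==
cities.tag | max_qty
A | 5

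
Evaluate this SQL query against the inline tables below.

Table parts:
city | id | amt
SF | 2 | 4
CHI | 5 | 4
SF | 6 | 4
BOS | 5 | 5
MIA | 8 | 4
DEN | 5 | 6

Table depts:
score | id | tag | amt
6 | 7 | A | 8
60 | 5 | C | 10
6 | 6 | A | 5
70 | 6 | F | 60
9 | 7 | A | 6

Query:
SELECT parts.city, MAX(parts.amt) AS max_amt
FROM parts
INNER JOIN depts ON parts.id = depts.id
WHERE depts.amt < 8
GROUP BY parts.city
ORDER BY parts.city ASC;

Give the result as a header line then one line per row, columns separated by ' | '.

== RESULT ==
parts.city | max_amt
SF | 4

Derivation:
After JOIN depts (5 rows):
parts.city | parts.id | parts.amt | depts.score | depts.id | depts.tag | depts.amt
CHI | 5 | 4 | 60 | 5 | C | 10
SF | 6 | 4 | 6 | 6 | A | 5
SF | 6 | 4 | 70 | 6 | F | 60
BOS | 5 | 5 | 60 | 5 | C | 10
DEN | 5 | 6 | 60 | 5 | C | 10
After WHERE (1 rows):
parts.city | parts.id | parts.amt | depts.score | depts.id | depts.tag | depts.amt
SF | 6 | 4 | 6 | 6 | A | 5
After GROUP BY (1 rows):
parts.city | max_amt
SF | 4
After ORDER BY (1 rows):
parts.city | max_amt
SF | 4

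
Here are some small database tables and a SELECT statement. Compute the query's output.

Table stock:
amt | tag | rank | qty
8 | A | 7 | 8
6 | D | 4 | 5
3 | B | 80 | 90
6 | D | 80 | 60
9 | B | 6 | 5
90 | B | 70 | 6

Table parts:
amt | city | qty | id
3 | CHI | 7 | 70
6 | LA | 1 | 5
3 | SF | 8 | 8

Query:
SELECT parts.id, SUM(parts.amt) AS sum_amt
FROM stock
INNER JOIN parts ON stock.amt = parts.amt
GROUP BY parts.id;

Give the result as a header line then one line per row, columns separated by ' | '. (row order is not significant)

== RESULT ==
parts.id | sum_amt
5 | 12
70 | 3
8 | 3

Derivation:
After JOIN parts (4 rows):
stock.amt | stock.tag | stock.rank | stock.qty | parts.amt | parts.city | parts.qty | parts.id
6 | D | 4 | 5 | 6 | LA | 1 | 5
3 | B | 80 | 90 | 3 | CHI | 7 | 70
3 | B | 80 | 90 | 3 | SF | 8 | 8
6 | D | 80 | 60 | 6 | LA | 1 | 5
After GROUP BY (3 rows):
parts.id | sum_amt
5 | 12
70 | 3
8 | 3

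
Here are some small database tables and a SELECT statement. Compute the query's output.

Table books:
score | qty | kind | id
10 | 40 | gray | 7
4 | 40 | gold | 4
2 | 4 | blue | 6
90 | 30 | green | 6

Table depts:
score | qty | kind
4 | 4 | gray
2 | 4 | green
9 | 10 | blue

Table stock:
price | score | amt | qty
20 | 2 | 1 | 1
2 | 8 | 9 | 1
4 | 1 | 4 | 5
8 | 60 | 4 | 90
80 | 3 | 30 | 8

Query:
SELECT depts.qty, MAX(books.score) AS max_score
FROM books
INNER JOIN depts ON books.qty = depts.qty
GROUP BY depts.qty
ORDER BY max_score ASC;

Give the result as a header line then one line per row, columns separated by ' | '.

After JOIN depts (2 rows):
books.score | books.qty | books.kind | books.id | depts.score | depts.qty | depts.kind
2 | 4 | blue | 6 | 4 | 4 | gray
2 | 4 | blue | 6 | 2 | 4 | green
After GROUP BY (1 rows):
depts.qty | max_score
4 | 2
After ORDER BY (1 rows):
depts.qty | max_score
4 | 2

== RESULT ==
depts.qty | max_score
4 | 2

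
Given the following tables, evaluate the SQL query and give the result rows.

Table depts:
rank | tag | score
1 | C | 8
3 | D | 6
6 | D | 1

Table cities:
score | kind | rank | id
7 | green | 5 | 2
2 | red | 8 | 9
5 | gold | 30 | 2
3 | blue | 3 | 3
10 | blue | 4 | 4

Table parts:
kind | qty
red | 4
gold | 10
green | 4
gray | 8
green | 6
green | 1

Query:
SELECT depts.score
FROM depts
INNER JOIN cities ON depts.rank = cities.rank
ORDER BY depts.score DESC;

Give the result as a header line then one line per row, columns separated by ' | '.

After JOIN cities (1 rows):
depts.rank | depts.tag | depts.score | cities.score | cities.kind | cities.rank | cities.id
3 | D | 6 | 3 | blue | 3 | 3
After SELECT (1 rows):
depts.score
6
After ORDER BY (1 rows):
depts.score
6

== RESULT ==
depts.score
6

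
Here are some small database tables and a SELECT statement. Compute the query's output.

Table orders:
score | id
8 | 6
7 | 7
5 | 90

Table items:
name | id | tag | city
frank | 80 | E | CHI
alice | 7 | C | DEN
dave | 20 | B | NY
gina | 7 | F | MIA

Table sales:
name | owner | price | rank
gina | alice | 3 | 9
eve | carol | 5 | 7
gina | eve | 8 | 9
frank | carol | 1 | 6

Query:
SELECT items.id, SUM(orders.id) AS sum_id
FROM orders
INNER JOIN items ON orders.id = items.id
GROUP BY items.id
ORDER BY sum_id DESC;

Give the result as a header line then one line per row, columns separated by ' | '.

== RESULT ==
items.id | sum_id
7 | 14

Derivation:
After JOIN items (2 rows):
orders.score | orders.id | items.name | items.id | items.tag | items.city
7 | 7 | alice | 7 | C | DEN
7 | 7 | gina | 7 | F | MIA
After GROUP BY (1 rows):
items.id | sum_id
7 | 14
After ORDER BY (1 rows):
items.id | sum_id
7 | 14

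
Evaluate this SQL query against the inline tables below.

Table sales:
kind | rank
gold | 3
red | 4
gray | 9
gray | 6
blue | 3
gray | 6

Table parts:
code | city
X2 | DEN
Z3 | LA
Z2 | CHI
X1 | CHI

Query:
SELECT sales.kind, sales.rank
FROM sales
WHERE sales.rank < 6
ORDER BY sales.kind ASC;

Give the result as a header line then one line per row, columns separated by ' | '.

After WHERE (3 rows):
sales.kind | sales.rank
gold | 3
red | 4
blue | 3
After SELECT (3 rows):
sales.kind | sales.rank
gold | 3
red | 4
blue | 3
After ORDER BY (3 rows):
sales.kind | sales.rank
blue | 3
gold | 3
red | 4

== RESULT ==
sales.kind | sales.rank
blue | 3
gold | 3
red | 4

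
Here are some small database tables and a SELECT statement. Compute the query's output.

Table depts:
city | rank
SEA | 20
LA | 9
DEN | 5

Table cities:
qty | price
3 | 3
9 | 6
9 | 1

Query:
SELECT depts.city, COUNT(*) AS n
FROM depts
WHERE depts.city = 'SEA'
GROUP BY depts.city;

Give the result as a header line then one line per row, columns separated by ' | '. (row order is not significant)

After WHERE (1 rows):
depts.city | depts.rank
SEA | 20
After GROUP BY (1 rows):
depts.city | n
SEA | 1

== RESULT ==
depts.city | n
SEA | 1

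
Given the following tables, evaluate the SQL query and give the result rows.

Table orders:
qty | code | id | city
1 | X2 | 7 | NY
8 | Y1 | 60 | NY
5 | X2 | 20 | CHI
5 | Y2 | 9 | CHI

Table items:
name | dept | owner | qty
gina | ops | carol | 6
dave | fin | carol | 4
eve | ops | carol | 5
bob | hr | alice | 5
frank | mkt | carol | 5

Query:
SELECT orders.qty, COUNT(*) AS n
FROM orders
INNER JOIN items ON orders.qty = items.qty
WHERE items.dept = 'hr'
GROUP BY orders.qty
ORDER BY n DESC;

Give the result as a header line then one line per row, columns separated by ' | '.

After JOIN items (6 rows):
orders.qty | orders.code | orders.id | orders.city | items.name | items.dept | items.owner | items.qty
5 | X2 | 20 | CHI | eve | ops | carol | 5
5 | X2 | 20 | CHI | bob | hr | alice | 5
5 | X2 | 20 | CHI | frank | mkt | carol | 5
5 | Y2 | 9 | CHI | eve | ops | carol | 5
5 | Y2 | 9 | CHI | bob | hr | alice | 5
5 | Y2 | 9 | CHI | frank | mkt | carol | 5
After WHERE (2 rows):
orders.qty | orders.code | orders.id | orders.city | items.name | items.dept | items.owner | items.qty
5 | X2 | 20 | CHI | bob | hr | alice | 5
5 | Y2 | 9 | CHI | bob | hr | alice | 5
After GROUP BY (1 rows):
orders.qty | n
5 | 2
After ORDER BY (1 rows):
orders.qty | n
5 | 2

== RESULT ==
orders.qty | n
5 | 2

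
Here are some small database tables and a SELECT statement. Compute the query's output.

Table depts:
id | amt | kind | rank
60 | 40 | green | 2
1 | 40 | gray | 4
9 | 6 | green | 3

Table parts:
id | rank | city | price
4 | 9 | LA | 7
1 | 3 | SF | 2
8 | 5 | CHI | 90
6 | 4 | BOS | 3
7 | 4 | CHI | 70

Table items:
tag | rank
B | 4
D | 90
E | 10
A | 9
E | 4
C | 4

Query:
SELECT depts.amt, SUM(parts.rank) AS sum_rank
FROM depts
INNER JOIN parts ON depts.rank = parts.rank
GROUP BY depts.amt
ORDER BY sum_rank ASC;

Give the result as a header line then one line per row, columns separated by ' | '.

After JOIN parts (3 rows):
depts.id | depts.amt | depts.kind | depts.rank | parts.id | parts.rank | parts.city | parts.price
1 | 40 | gray | 4 | 6 | 4 | BOS | 3
1 | 40 | gray | 4 | 7 | 4 | CHI | 70
9 | 6 | green | 3 | 1 | 3 | SF | 2
After GROUP BY (2 rows):
depts.amt | sum_rank
40 | 8
6 | 3
After ORDER BY (2 rows):
depts.amt | sum_rank
6 | 3
40 | 8

== RESULT ==
depts.amt | sum_rank
6 | 3
40 | 8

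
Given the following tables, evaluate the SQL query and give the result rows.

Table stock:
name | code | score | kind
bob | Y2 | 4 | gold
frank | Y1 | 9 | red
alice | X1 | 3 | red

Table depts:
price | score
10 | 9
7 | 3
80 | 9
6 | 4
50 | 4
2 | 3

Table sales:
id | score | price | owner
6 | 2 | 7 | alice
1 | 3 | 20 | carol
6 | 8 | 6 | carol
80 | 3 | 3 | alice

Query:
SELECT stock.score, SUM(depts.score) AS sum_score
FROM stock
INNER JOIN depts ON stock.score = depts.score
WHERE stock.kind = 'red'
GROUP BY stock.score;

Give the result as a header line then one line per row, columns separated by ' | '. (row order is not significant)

== RESULT ==
stock.score | sum_score
9 | 18
3 | 6

Derivation:
After JOIN depts (6 rows):
stock.name | stock.code | stock.score | stock.kind | depts.price | depts.score
bob | Y2 | 4 | gold | 6 | 4
bob | Y2 | 4 | gold | 50 | 4
frank | Y1 | 9 | red | 10 | 9
frank | Y1 | 9 | red | 80 | 9
alice | X1 | 3 | red | 7 | 3
alice | X1 | 3 | red | 2 | 3
After WHERE (4 rows):
stock.name | stock.code | stock.score | stock.kind | depts.price | depts.score
frank | Y1 | 9 | red | 10 | 9
frank | Y1 | 9 | red | 80 | 9
alice | X1 | 3 | red | 7 | 3
alice | X1 | 3 | red | 2 | 3
After GROUP BY (2 rows):
stock.score | sum_score
9 | 18
3 | 6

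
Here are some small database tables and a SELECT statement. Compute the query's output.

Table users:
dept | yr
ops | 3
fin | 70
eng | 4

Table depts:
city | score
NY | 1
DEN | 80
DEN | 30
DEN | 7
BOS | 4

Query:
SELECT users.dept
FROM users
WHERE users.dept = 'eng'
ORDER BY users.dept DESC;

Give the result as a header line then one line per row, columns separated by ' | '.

After WHERE (1 rows):
users.dept | users.yr
eng | 4
After SELECT (1 rows):
users.dept
eng
After ORDER BY (1 rows):
users.dept
eng

== RESULT ==
users.dept
eng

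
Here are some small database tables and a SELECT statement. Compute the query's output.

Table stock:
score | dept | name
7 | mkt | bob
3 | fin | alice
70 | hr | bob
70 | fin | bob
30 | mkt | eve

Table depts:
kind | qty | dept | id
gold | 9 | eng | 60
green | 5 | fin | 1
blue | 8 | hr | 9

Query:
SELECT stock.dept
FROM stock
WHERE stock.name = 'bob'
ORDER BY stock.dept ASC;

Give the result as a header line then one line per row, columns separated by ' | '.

== RESULT ==
stock.dept
fin
hr
mkt

Derivation:
After WHERE (3 rows):
stock.score | stock.dept | stock.name
7 | mkt | bob
70 | hr | bob
70 | fin | bob
After SELECT (3 rows):
stock.dept
mkt
hr
fin
After ORDER BY (3 rows):
stock.dept
fin
hr
mkt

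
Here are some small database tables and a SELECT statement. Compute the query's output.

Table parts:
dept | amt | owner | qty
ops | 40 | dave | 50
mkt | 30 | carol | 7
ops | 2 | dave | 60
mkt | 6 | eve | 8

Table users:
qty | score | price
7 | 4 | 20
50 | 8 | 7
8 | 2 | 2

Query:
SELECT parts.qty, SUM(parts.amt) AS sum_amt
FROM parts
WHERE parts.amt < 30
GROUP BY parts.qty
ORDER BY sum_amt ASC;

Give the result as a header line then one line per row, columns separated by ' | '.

== RESULT ==
parts.qty | sum_amt
60 | 2
8 | 6

Derivation:
After WHERE (2 rows):
parts.dept | parts.amt | parts.owner | parts.qty
ops | 2 | dave | 60
mkt | 6 | eve | 8
After GROUP BY (2 rows):
parts.qty | sum_amt
60 | 2
8 | 6
After ORDER BY (2 rows):
parts.qty | sum_amt
60 | 2
8 | 6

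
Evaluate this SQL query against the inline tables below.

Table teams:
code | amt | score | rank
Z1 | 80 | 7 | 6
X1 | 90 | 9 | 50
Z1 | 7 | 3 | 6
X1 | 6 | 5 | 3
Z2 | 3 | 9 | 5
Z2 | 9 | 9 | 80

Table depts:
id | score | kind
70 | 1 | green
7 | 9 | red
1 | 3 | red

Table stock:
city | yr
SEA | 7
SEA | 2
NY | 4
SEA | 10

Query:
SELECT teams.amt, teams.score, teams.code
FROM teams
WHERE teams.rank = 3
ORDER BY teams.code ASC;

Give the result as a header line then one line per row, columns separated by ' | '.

== RESULT ==
teams.amt | teams.score | teams.code
6 | 5 | X1

Derivation:
After WHERE (1 rows):
teams.code | teams.amt | teams.score | teams.rank
X1 | 6 | 5 | 3
After SELECT (1 rows):
teams.amt | teams.score | teams.code
6 | 5 | X1
After ORDER BY (1 rows):
teams.amt | teams.score | teams.code
6 | 5 | X1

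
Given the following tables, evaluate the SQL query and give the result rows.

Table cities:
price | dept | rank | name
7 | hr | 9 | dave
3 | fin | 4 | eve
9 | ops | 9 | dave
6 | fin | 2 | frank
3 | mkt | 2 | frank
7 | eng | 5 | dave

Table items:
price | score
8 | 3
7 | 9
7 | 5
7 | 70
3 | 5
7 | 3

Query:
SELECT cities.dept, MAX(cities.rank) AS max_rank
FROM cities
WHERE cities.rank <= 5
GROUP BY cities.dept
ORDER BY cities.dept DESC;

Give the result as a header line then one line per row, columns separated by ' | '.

== RESULT ==
cities.dept | max_rank
mkt | 2
fin | 4
eng | 5

Derivation:
After WHERE (4 rows):
cities.price | cities.dept | cities.rank | cities.name
3 | fin | 4 | eve
6 | fin | 2 | frank
3 | mkt | 2 | frank
7 | eng | 5 | dave
After GROUP BY (3 rows):
cities.dept | max_rank
fin | 4
mkt | 2
eng | 5
After ORDER BY (3 rows):
cities.dept | max_rank
mkt | 2
fin | 4
eng | 5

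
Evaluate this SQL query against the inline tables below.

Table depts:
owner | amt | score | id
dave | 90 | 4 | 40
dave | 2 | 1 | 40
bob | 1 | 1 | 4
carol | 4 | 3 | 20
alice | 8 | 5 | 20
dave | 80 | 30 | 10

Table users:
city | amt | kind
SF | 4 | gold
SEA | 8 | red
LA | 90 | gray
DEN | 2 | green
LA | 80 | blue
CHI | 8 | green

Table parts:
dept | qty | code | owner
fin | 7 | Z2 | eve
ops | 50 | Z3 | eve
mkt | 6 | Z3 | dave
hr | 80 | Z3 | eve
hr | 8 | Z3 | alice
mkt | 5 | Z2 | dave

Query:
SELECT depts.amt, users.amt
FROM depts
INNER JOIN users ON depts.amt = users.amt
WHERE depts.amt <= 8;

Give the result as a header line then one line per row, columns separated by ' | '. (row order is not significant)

== RESULT ==
depts.amt | users.amt
2 | 2
4 | 4
8 | 8
8 | 8

Derivation:
After JOIN users (6 rows):
depts.owner | depts.amt | depts.score | depts.id | users.city | users.amt | users.kind
dave | 90 | 4 | 40 | LA | 90 | gray
dave | 2 | 1 | 40 | DEN | 2 | green
carol | 4 | 3 | 20 | SF | 4 | gold
alice | 8 | 5 | 20 | SEA | 8 | red
alice | 8 | 5 | 20 | CHI | 8 | green
dave | 80 | 30 | 10 | LA | 80 | blue
After WHERE (4 rows):
depts.owner | depts.amt | depts.score | depts.id | users.city | users.amt | users.kind
dave | 2 | 1 | 40 | DEN | 2 | green
carol | 4 | 3 | 20 | SF | 4 | gold
alice | 8 | 5 | 20 | SEA | 8 | red
alice | 8 | 5 | 20 | CHI | 8 | green
After SELECT (4 rows):
depts.amt | users.amt
2 | 2
4 | 4
8 | 8
8 | 8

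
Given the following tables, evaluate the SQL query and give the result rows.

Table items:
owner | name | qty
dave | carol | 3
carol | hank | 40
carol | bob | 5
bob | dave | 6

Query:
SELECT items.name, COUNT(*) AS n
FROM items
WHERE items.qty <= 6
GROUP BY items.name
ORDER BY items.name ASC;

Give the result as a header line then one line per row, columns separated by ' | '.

After WHERE (3 rows):
items.owner | items.name | items.qty
dave | carol | 3
carol | bob | 5
bob | dave | 6
After GROUP BY (3 rows):
items.name | n
carol | 1
bob | 1
dave | 1
After ORDER BY (3 rows):
items.name | n
bob | 1
carol | 1
dave | 1

== RESULT ==
items.name | n
bob | 1
carol | 1
dave | 1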